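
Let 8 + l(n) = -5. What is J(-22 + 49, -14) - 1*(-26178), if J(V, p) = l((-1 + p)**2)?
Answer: 26165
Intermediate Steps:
l(n) = -13 (l(n) = -8 - 5 = -13)
J(V, p) = -13
J(-22 + 49, -14) - 1*(-26178) = -13 - 1*(-26178) = -13 + 26178 = 26165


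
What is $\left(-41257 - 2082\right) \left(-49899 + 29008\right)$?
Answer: $905395049$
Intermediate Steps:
$\left(-41257 - 2082\right) \left(-49899 + 29008\right) = \left(-43339\right) \left(-20891\right) = 905395049$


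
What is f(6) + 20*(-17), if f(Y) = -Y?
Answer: -346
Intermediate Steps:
f(6) + 20*(-17) = -1*6 + 20*(-17) = -6 - 340 = -346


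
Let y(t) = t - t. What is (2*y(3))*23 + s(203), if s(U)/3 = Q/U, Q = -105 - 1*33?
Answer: -414/203 ≈ -2.0394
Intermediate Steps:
y(t) = 0
Q = -138 (Q = -105 - 33 = -138)
s(U) = -414/U (s(U) = 3*(-138/U) = -414/U)
(2*y(3))*23 + s(203) = (2*0)*23 - 414/203 = 0*23 - 414*1/203 = 0 - 414/203 = -414/203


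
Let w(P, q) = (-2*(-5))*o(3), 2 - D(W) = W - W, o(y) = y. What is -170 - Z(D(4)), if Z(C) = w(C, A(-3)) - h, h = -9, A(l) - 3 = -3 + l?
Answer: -209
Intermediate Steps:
A(l) = l (A(l) = 3 + (-3 + l) = l)
D(W) = 2 (D(W) = 2 - (W - W) = 2 - 1*0 = 2 + 0 = 2)
w(P, q) = 30 (w(P, q) = -2*(-5)*3 = 10*3 = 30)
Z(C) = 39 (Z(C) = 30 - 1*(-9) = 30 + 9 = 39)
-170 - Z(D(4)) = -170 - 1*39 = -170 - 39 = -209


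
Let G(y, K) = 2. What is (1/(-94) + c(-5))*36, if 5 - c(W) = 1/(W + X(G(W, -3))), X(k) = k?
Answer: 9006/47 ≈ 191.62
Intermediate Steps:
c(W) = 5 - 1/(2 + W) (c(W) = 5 - 1/(W + 2) = 5 - 1/(2 + W))
(1/(-94) + c(-5))*36 = (1/(-94) + (9 + 5*(-5))/(2 - 5))*36 = (-1/94 + (9 - 25)/(-3))*36 = (-1/94 - ⅓*(-16))*36 = (-1/94 + 16/3)*36 = (1501/282)*36 = 9006/47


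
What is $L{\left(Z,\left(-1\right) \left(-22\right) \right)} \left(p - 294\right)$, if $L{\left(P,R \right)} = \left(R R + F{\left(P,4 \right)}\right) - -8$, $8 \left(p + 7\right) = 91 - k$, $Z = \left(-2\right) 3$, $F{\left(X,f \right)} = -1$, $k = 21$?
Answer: $- \frac{573979}{4} \approx -1.4349 \cdot 10^{5}$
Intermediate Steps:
$Z = -6$
$p = \frac{7}{4}$ ($p = -7 + \frac{91 - 21}{8} = -7 + \frac{1}{8} \cdot 70 = -7 + \frac{35}{4} = \frac{7}{4} \approx 1.75$)
$L{\left(P,R \right)} = 7 + R^{2}$ ($L{\left(P,R \right)} = \left(R R - 1\right) - -8 = \left(R^{2} - 1\right) + 8 = \left(-1 + R^{2}\right) + 8 = 7 + R^{2}$)
$L{\left(Z,\left(-1\right) \left(-22\right) \right)} \left(p - 294\right) = \left(7 + \left(\left(-1\right) \left(-22\right)\right)^{2}\right) \left(\frac{7}{4} - 294\right) = \left(7 + 22^{2}\right) \left(- \frac{1169}{4}\right) = \left(7 + 484\right) \left(- \frac{1169}{4}\right) = 491 \left(- \frac{1169}{4}\right) = - \frac{573979}{4}$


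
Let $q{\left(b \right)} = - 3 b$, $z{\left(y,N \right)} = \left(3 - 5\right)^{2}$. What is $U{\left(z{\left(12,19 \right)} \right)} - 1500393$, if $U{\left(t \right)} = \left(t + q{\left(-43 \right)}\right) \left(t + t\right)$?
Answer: $-1499329$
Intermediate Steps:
$z{\left(y,N \right)} = 4$ ($z{\left(y,N \right)} = \left(-2\right)^{2} = 4$)
$U{\left(t \right)} = 2 t \left(129 + t\right)$ ($U{\left(t \right)} = \left(t - -129\right) \left(t + t\right) = \left(t + 129\right) 2 t = \left(129 + t\right) 2 t = 2 t \left(129 + t\right)$)
$U{\left(z{\left(12,19 \right)} \right)} - 1500393 = 2 \cdot 4 \left(129 + 4\right) - 1500393 = 2 \cdot 4 \cdot 133 - 1500393 = 1064 - 1500393 = -1499329$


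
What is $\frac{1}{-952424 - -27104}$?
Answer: $- \frac{1}{925320} \approx -1.0807 \cdot 10^{-6}$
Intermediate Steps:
$\frac{1}{-952424 - -27104} = \frac{1}{-952424 + \left(-58652 + 85756\right)} = \frac{1}{-952424 + 27104} = \frac{1}{-925320} = - \frac{1}{925320}$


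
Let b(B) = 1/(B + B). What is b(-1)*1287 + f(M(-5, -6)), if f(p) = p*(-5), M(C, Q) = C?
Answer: -1237/2 ≈ -618.50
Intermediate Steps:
b(B) = 1/(2*B)
f(p) = -5*p
b(-1)*1287 + f(M(-5, -6)) = ((½)/(-1))*1287 - 5*(-5) = ((½)*(-1))*1287 + 25 = -½*1287 + 25 = -1287/2 + 25 = -1237/2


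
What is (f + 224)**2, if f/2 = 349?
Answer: 850084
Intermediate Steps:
f = 698 (f = 2*349 = 698)
(f + 224)**2 = (698 + 224)**2 = 922**2 = 850084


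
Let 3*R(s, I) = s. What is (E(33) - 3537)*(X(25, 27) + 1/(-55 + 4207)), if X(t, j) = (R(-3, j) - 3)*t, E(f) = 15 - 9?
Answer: 488689223/1384 ≈ 3.5310e+5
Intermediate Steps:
E(f) = 6
R(s, I) = s/3
X(t, j) = -4*t (X(t, j) = ((⅓)*(-3) - 3)*t = (-1 - 3)*t = -4*t)
(E(33) - 3537)*(X(25, 27) + 1/(-55 + 4207)) = (6 - 3537)*(-4*25 + 1/(-55 + 4207)) = -3531*(-100 + 1/4152) = -3531*(-415199/4152) = 488689223/1384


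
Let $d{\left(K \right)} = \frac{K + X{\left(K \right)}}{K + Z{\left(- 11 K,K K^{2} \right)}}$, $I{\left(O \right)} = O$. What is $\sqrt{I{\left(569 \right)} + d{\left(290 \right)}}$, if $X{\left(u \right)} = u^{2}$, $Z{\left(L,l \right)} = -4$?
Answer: $\frac{\sqrt{17669366}}{143} \approx 29.395$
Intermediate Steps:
$d{\left(K \right)} = \frac{K + K^{2}}{-4 + K}$ ($d{\left(K \right)} = \frac{K + K^{2}}{K - 4} = \frac{K + K^{2}}{-4 + K}$)
$\sqrt{I{\left(569 \right)} + d{\left(290 \right)}} = \sqrt{569 + \frac{290 \left(1 + 290\right)}{-4 + 290}} = \sqrt{569 + 290 \cdot \frac{1}{286} \cdot 291} = \sqrt{569 + \frac{42195}{143}} = \sqrt{\frac{123562}{143}} = \frac{\sqrt{17669366}}{143}$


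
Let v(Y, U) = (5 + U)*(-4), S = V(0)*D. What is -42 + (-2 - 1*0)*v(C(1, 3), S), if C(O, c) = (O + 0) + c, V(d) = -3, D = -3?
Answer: 70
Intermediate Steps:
S = 9 (S = -3*(-3) = 9)
C(O, c) = O + c
v(Y, U) = -20 - 4*U
-42 + (-2 - 1*0)*v(C(1, 3), S) = -42 + (-2 - 1*0)*(-20 - 4*9) = -42 + (-2 + 0)*(-20 - 36) = -42 - 2*(-56) = -42 + 112 = 70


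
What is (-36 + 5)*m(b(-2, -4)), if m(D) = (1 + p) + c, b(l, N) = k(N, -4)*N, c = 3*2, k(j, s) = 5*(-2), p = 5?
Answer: -372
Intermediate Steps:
k(j, s) = -10
c = 6
b(l, N) = -10*N
m(D) = 12 (m(D) = (1 + 5) + 6 = 6 + 6 = 12)
(-36 + 5)*m(b(-2, -4)) = (-36 + 5)*12 = -31*12 = -372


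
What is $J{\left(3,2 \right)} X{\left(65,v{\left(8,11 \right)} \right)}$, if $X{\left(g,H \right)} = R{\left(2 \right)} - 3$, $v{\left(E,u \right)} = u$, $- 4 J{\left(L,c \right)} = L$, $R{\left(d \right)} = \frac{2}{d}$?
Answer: $\frac{3}{2} \approx 1.5$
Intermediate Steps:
$J{\left(L,c \right)} = - \frac{L}{4}$
$X{\left(g,H \right)} = -2$ ($X{\left(g,H \right)} = \frac{2}{2} - 3 = 2 \cdot \frac{1}{2} - 3 = 1 - 3 = -2$)
$J{\left(3,2 \right)} X{\left(65,v{\left(8,11 \right)} \right)} = \left(- \frac{1}{4}\right) 3 \left(-2\right) = \left(- \frac{3}{4}\right) \left(-2\right) = \frac{3}{2}$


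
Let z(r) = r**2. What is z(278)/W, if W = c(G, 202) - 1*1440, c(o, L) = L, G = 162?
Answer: -38642/619 ≈ -62.427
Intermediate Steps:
W = -1238 (W = 202 - 1*1440 = 202 - 1440 = -1238)
z(278)/W = 278**2/(-1238) = 77284*(-1/1238) = -38642/619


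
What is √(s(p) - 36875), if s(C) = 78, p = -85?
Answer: I*√36797 ≈ 191.83*I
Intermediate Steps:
√(s(p) - 36875) = √(78 - 36875) = √(-36797) = I*√36797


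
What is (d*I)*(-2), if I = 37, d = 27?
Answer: -1998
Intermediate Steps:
(d*I)*(-2) = (27*37)*(-2) = 999*(-2) = -1998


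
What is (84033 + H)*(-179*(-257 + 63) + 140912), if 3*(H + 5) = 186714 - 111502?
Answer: 19161871616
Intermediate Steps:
H = 75197/3 (H = -5 + (186714 - 111502)/3 = -5 + (1/3)*75212 = -5 + 75212/3 = 75197/3 ≈ 25066.)
(84033 + H)*(-179*(-257 + 63) + 140912) = (84033 + 75197/3)*(-179*(-257 + 63) + 140912) = 327296*(-179*(-194) + 140912)/3 = 327296*(34726 + 140912)/3 = (327296/3)*175638 = 19161871616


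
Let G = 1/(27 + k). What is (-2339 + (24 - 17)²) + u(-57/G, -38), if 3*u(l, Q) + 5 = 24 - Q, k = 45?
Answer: -2271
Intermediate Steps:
G = 1/72 (G = 1/(27 + 45) = 1/72 ≈ 0.013889)
u(l, Q) = 19/3 - Q/3 (u(l, Q) = -5/3 + (24 - Q)/3 = -5/3 + (8 - Q/3) = 19/3 - Q/3)
(-2339 + (24 - 17)²) + u(-57/G, -38) = (-2339 + (24 - 17)²) + (19/3 - ⅓*(-38)) = (-2339 + 7²) + (19/3 + 38/3) = (-2339 + 49) + 19 = -2290 + 19 = -2271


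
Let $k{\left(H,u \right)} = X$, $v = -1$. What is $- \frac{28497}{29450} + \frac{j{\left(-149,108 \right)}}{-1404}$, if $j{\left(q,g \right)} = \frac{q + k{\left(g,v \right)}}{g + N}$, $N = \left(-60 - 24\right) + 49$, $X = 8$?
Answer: $- \frac{486093679}{503064900} \approx -0.96626$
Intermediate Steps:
$k{\left(H,u \right)} = 8$
$N = -35$ ($N = -84 + 49 = -35$)
$j{\left(q,g \right)} = \frac{8 + q}{-35 + g}$ ($j{\left(q,g \right)} = \frac{q + 8}{g - 35} = \frac{8 + q}{-35 + g}$)
$- \frac{28497}{29450} + \frac{j{\left(-149,108 \right)}}{-1404} = - \frac{28497}{29450} + \frac{\frac{1}{-35 + 108} \left(8 - 149\right)}{-1404} = \left(-28497\right) \frac{1}{29450} + \frac{1}{73} \left(-141\right) \left(- \frac{1}{1404}\right) = - \frac{28497}{29450} + \frac{1}{73} \left(-141\right) \left(- \frac{1}{1404}\right) = - \frac{28497}{29450} - - \frac{47}{34164} = - \frac{28497}{29450} + \frac{47}{34164} = - \frac{486093679}{503064900}$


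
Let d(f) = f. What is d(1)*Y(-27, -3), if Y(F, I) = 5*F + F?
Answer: -162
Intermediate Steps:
Y(F, I) = 6*F
d(1)*Y(-27, -3) = 1*(6*(-27)) = 1*(-162) = -162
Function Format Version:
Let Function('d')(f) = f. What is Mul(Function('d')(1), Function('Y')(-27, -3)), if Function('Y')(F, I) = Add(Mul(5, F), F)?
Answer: -162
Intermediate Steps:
Function('Y')(F, I) = Mul(6, F)
Mul(Function('d')(1), Function('Y')(-27, -3)) = Mul(1, Mul(6, -27)) = Mul(1, -162) = -162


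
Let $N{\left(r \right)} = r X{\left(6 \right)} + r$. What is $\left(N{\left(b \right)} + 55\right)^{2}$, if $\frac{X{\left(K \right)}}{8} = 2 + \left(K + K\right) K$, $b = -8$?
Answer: $21986721$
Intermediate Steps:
$X{\left(K \right)} = 16 + 16 K^{2}$ ($X{\left(K \right)} = 8 \left(2 + \left(K + K\right) K\right) = 8 \left(2 + 2 K K\right) = 8 \left(2 + 2 K^{2}\right) = 16 + 16 K^{2}$)
$N{\left(r \right)} = 593 r$ ($N{\left(r \right)} = r \left(16 + 16 \cdot 6^{2}\right) + r = r \left(16 + 16 \cdot 36\right) + r = r \left(16 + 576\right) + r = r 592 + r = 592 r + r = 593 r$)
$\left(N{\left(b \right)} + 55\right)^{2} = \left(593 \left(-8\right) + 55\right)^{2} = \left(-4744 + 55\right)^{2} = \left(-4689\right)^{2} = 21986721$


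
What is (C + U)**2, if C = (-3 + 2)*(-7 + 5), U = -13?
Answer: 121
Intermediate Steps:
C = 2 (C = -1*(-2) = 2)
(C + U)**2 = (2 - 13)**2 = (-11)**2 = 121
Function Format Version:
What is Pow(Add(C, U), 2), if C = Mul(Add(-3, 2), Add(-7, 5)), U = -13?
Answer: 121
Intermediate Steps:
C = 2 (C = Mul(-1, -2) = 2)
Pow(Add(C, U), 2) = Pow(Add(2, -13), 2) = Pow(-11, 2) = 121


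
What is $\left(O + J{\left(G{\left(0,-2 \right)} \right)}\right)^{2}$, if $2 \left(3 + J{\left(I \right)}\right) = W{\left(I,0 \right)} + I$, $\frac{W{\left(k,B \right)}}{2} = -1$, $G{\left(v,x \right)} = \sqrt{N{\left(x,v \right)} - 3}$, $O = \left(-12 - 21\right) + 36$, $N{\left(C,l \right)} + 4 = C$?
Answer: $\frac{\left(2 - 3 i\right)^{2}}{4} \approx -1.25 - 3.0 i$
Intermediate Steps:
$N{\left(C,l \right)} = -4 + C$
$O = 3$ ($O = -33 + 36 = 3$)
$G{\left(v,x \right)} = \sqrt{-7 + x}$ ($G{\left(v,x \right)} = \sqrt{\left(-4 + x\right) - 3} = \sqrt{-7 + x}$)
$W{\left(k,B \right)} = -2$ ($W{\left(k,B \right)} = 2 \left(-1\right) = -2$)
$J{\left(I \right)} = -4 + \frac{I}{2}$ ($J{\left(I \right)} = -3 + \frac{-2 + I}{2} = -3 + \left(-1 + \frac{I}{2}\right) = -4 + \frac{I}{2}$)
$\left(O + J{\left(G{\left(0,-2 \right)} \right)}\right)^{2} = \left(3 - \left(4 - \frac{\sqrt{-7 - 2}}{2}\right)\right)^{2} = \left(3 - \left(4 - \frac{\sqrt{-9}}{2}\right)\right)^{2} = \left(3 - \left(4 - \frac{3 i}{2}\right)\right)^{2} = \left(-1 + \frac{3 i}{2}\right)^{2}$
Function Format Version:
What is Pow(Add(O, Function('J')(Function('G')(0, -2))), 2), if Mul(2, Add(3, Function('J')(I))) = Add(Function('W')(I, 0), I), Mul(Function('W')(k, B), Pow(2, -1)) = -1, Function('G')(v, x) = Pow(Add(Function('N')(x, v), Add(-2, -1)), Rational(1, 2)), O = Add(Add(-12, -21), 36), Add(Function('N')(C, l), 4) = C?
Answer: Mul(Rational(1, 4), Pow(Add(2, Mul(-3, I)), 2)) ≈ Add(-1.2500, Mul(-3.0000, I))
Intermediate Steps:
Function('N')(C, l) = Add(-4, C)
O = 3 (O = Add(-33, 36) = 3)
Function('G')(v, x) = Pow(Add(-7, x), Rational(1, 2)) (Function('G')(v, x) = Pow(Add(Add(-4, x), Add(-2, -1)), Rational(1, 2)) = Pow(Add(Add(-4, x), -3), Rational(1, 2)) = Pow(Add(-7, x), Rational(1, 2)))
Function('W')(k, B) = -2 (Function('W')(k, B) = Mul(2, -1) = -2)
Function('J')(I) = Add(-4, Mul(Rational(1, 2), I)) (Function('J')(I) = Add(-3, Mul(Rational(1, 2), Add(-2, I))) = Add(-3, Add(-1, Mul(Rational(1, 2), I))) = Add(-4, Mul(Rational(1, 2), I)))
Pow(Add(O, Function('J')(Function('G')(0, -2))), 2) = Pow(Add(3, Add(-4, Mul(Rational(1, 2), Pow(Add(-7, -2), Rational(1, 2))))), 2) = Pow(Add(3, Add(-4, Mul(Rational(1, 2), Pow(-9, Rational(1, 2))))), 2) = Pow(Add(3, Add(-4, Mul(Rational(1, 2), Mul(3, I)))), 2) = Pow(Add(3, Add(-4, Mul(Rational(3, 2), I))), 2) = Pow(Add(-1, Mul(Rational(3, 2), I)), 2)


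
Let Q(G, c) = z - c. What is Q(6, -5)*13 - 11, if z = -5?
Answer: -11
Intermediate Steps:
Q(G, c) = -5 - c
Q(6, -5)*13 - 11 = (-5 - 1*(-5))*13 - 11 = (-5 + 5)*13 - 11 = 0*13 - 11 = 0 - 11 = -11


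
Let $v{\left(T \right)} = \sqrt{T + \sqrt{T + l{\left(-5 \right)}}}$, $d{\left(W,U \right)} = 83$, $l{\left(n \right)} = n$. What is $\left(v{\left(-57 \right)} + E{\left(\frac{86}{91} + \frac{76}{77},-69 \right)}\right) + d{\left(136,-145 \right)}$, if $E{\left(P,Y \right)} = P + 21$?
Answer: $\frac{106038}{1001} + \sqrt{-57 + i \sqrt{62}} \approx 106.45 + 7.5677 i$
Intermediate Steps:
$E{\left(P,Y \right)} = 21 + P$
$v{\left(T \right)} = \sqrt{T + \sqrt{-5 + T}}$ ($v{\left(T \right)} = \sqrt{T + \sqrt{T - 5}} = \sqrt{T + \sqrt{-5 + T}}$)
$\left(v{\left(-57 \right)} + E{\left(\frac{86}{91} + \frac{76}{77},-69 \right)}\right) + d{\left(136,-145 \right)} = \left(\sqrt{-57 + \sqrt{-5 - 57}} + \left(21 + \left(\frac{86}{91} + \frac{76}{77}\right)\right)\right) + 83 = \left(\sqrt{-57 + \sqrt{-62}} + \left(21 + \left(86 \cdot \frac{1}{91} + 76 \cdot \frac{1}{77}\right)\right)\right) + 83 = \left(\sqrt{-57 + i \sqrt{62}} + \left(21 + \left(\frac{86}{91} + \frac{76}{77}\right)\right)\right) + 83 = \left(\sqrt{-57 + i \sqrt{62}} + \left(21 + \frac{1934}{1001}\right)\right) + 83 = \left(\sqrt{-57 + i \sqrt{62}} + \frac{22955}{1001}\right) + 83 = \left(\frac{22955}{1001} + \sqrt{-57 + i \sqrt{62}}\right) + 83 = \frac{106038}{1001} + \sqrt{-57 + i \sqrt{62}}$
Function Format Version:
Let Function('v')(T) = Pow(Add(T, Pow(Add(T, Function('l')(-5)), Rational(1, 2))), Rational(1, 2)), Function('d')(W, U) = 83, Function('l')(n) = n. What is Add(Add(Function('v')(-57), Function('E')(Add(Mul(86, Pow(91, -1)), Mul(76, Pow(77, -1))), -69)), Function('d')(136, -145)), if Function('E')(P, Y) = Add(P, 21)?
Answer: Add(Rational(106038, 1001), Pow(Add(-57, Mul(I, Pow(62, Rational(1, 2)))), Rational(1, 2))) ≈ Add(106.45, Mul(7.5677, I))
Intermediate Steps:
Function('E')(P, Y) = Add(21, P)
Function('v')(T) = Pow(Add(T, Pow(Add(-5, T), Rational(1, 2))), Rational(1, 2)) (Function('v')(T) = Pow(Add(T, Pow(Add(T, -5), Rational(1, 2))), Rational(1, 2)) = Pow(Add(T, Pow(Add(-5, T), Rational(1, 2))), Rational(1, 2)))
Add(Add(Function('v')(-57), Function('E')(Add(Mul(86, Pow(91, -1)), Mul(76, Pow(77, -1))), -69)), Function('d')(136, -145)) = Add(Add(Pow(Add(-57, Pow(Add(-5, -57), Rational(1, 2))), Rational(1, 2)), Add(21, Add(Mul(86, Pow(91, -1)), Mul(76, Pow(77, -1))))), 83) = Add(Add(Pow(Add(-57, Pow(-62, Rational(1, 2))), Rational(1, 2)), Add(21, Add(Mul(86, Rational(1, 91)), Mul(76, Rational(1, 77))))), 83) = Add(Add(Pow(Add(-57, Mul(I, Pow(62, Rational(1, 2)))), Rational(1, 2)), Add(21, Add(Rational(86, 91), Rational(76, 77)))), 83) = Add(Add(Pow(Add(-57, Mul(I, Pow(62, Rational(1, 2)))), Rational(1, 2)), Add(21, Rational(1934, 1001))), 83) = Add(Add(Pow(Add(-57, Mul(I, Pow(62, Rational(1, 2)))), Rational(1, 2)), Rational(22955, 1001)), 83) = Add(Add(Rational(22955, 1001), Pow(Add(-57, Mul(I, Pow(62, Rational(1, 2)))), Rational(1, 2))), 83) = Add(Rational(106038, 1001), Pow(Add(-57, Mul(I, Pow(62, Rational(1, 2)))), Rational(1, 2)))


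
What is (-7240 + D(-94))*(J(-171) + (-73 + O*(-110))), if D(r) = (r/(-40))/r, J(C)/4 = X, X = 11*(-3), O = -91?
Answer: -567907561/8 ≈ -7.0988e+7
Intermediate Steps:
X = -33
J(C) = -132 (J(C) = 4*(-33) = -132)
D(r) = -1/40 (D(r) = (r*(-1/40))/r = (-r/40)/r = -1/40)
(-7240 + D(-94))*(J(-171) + (-73 + O*(-110))) = (-7240 - 1/40)*(-132 + (-73 - 91*(-110))) = -289601*(-132 + (-73 + 10010))/40 = -289601*(-132 + 9937)/40 = -289601/40*9805 = -567907561/8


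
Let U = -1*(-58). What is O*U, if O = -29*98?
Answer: -164836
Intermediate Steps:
O = -2842
U = 58
O*U = -2842*58 = -164836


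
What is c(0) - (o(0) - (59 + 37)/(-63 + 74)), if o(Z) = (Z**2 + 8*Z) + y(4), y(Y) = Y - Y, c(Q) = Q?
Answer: 96/11 ≈ 8.7273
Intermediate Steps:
y(Y) = 0
o(Z) = Z**2 + 8*Z (o(Z) = (Z**2 + 8*Z) + 0 = Z**2 + 8*Z)
c(0) - (o(0) - (59 + 37)/(-63 + 74)) = 0 - (0*(8 + 0) - (59 + 37)/(-63 + 74)) = 0 - (0*8 - 96/11) = 0 - (0 - 96/11) = 0 - 1*(-96/11) = 0 + 96/11 = 96/11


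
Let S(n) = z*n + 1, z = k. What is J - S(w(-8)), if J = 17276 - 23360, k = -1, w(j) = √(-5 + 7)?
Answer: -6085 + √2 ≈ -6083.6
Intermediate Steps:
w(j) = √2
z = -1
J = -6084
S(n) = 1 - n (S(n) = -n + 1 = 1 - n)
J - S(w(-8)) = -6084 - (1 - √2) = -6084 + (-1 + √2) = -6085 + √2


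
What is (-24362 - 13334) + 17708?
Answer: -19988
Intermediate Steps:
(-24362 - 13334) + 17708 = -37696 + 17708 = -19988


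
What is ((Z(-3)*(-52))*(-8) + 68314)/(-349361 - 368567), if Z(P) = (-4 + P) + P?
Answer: -32077/358964 ≈ -0.089360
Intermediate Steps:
Z(P) = -4 + 2*P
((Z(-3)*(-52))*(-8) + 68314)/(-349361 - 368567) = (((-4 + 2*(-3))*(-52))*(-8) + 68314)/(-349361 - 368567) = (((-4 - 6)*(-52))*(-8) + 68314)/(-717928) = (-10*(-52)*(-8) + 68314)*(-1/717928) = (520*(-8) + 68314)*(-1/717928) = (-4160 + 68314)*(-1/717928) = 64154*(-1/717928) = -32077/358964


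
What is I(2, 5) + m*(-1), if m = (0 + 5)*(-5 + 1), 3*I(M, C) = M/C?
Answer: 302/15 ≈ 20.133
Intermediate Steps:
I(M, C) = M/(3*C) (I(M, C) = (M/C)/3 = M/(3*C))
m = -20 (m = 5*(-4) = -20)
I(2, 5) + m*(-1) = (⅓)*2/5 - 20*(-1) = (⅓)*2*(⅕) + 20 = 2/15 + 20 = 302/15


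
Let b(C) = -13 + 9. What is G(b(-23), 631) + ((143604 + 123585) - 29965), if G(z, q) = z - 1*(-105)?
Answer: 237325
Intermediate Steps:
b(C) = -4
G(z, q) = 105 + z (G(z, q) = z + 105 = 105 + z)
G(b(-23), 631) + ((143604 + 123585) - 29965) = (105 - 4) + ((143604 + 123585) - 29965) = 101 + (267189 - 29965) = 101 + 237224 = 237325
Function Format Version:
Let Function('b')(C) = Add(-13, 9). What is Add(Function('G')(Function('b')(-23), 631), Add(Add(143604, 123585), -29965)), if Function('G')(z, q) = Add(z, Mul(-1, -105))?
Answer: 237325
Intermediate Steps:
Function('b')(C) = -4
Function('G')(z, q) = Add(105, z) (Function('G')(z, q) = Add(z, 105) = Add(105, z))
Add(Function('G')(Function('b')(-23), 631), Add(Add(143604, 123585), -29965)) = Add(Add(105, -4), Add(Add(143604, 123585), -29965)) = Add(101, Add(267189, -29965)) = Add(101, 237224) = 237325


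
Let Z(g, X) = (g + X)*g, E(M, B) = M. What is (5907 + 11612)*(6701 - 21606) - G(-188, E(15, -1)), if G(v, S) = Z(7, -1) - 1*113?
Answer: -261120624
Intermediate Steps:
Z(g, X) = g*(X + g) (Z(g, X) = (X + g)*g = g*(X + g))
G(v, S) = -71 (G(v, S) = 7*(-1 + 7) - 1*113 = 7*6 - 113 = 42 - 113 = -71)
(5907 + 11612)*(6701 - 21606) - G(-188, E(15, -1)) = (5907 + 11612)*(6701 - 21606) - 1*(-71) = 17519*(-14905) + 71 = -261120695 + 71 = -261120624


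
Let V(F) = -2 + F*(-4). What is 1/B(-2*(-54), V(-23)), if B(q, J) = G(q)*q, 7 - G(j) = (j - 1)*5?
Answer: -1/57024 ≈ -1.7536e-5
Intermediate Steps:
V(F) = -2 - 4*F
G(j) = 12 - 5*j (G(j) = 7 - (j - 1)*5 = 7 - (-1 + j)*5 = 7 - (-5 + 5*j) = 7 + (5 - 5*j) = 12 - 5*j)
B(q, J) = q*(12 - 5*q) (B(q, J) = (12 - 5*q)*q = q*(12 - 5*q))
1/B(-2*(-54), V(-23)) = 1/((-2*(-54))*(12 - (-10)*(-54))) = 1/(108*(12 - 5*108)) = 1/(108*(12 - 540)) = 1/(108*(-528)) = 1/(-57024) = -1/57024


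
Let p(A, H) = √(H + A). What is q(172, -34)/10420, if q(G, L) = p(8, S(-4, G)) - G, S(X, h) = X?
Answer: -17/1042 ≈ -0.016315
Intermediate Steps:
p(A, H) = √(A + H)
q(G, L) = 2 - G (q(G, L) = √(8 - 4) - G = √4 - G = 2 - G)
q(172, -34)/10420 = (2 - 1*172)/10420 = (2 - 172)*(1/10420) = -170*1/10420 = -17/1042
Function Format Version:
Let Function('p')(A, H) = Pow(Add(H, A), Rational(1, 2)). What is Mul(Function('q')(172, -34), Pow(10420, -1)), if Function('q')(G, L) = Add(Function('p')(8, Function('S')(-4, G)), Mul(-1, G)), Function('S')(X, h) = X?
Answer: Rational(-17, 1042) ≈ -0.016315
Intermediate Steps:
Function('p')(A, H) = Pow(Add(A, H), Rational(1, 2))
Function('q')(G, L) = Add(2, Mul(-1, G)) (Function('q')(G, L) = Add(Pow(Add(8, -4), Rational(1, 2)), Mul(-1, G)) = Add(Pow(4, Rational(1, 2)), Mul(-1, G)) = Add(2, Mul(-1, G)))
Mul(Function('q')(172, -34), Pow(10420, -1)) = Mul(Add(2, Mul(-1, 172)), Pow(10420, -1)) = Mul(Add(2, -172), Rational(1, 10420)) = Mul(-170, Rational(1, 10420)) = Rational(-17, 1042)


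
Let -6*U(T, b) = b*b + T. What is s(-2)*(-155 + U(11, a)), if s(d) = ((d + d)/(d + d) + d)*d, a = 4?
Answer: -319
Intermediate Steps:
U(T, b) = -T/6 - b**2/6 (U(T, b) = -(b*b + T)/6 = -(b**2 + T)/6 = -(T + b**2)/6 = -T/6 - b**2/6)
s(d) = d*(1 + d) (s(d) = ((2*d)/((2*d)) + d)*d = ((2*d)*(1/(2*d)) + d)*d = (1 + d)*d = d*(1 + d))
s(-2)*(-155 + U(11, a)) = (-2*(1 - 2))*(-155 + (-1/6*11 - 1/6*4**2)) = (-2*(-1))*(-155 + (-11/6 - 1/6*16)) = 2*(-155 + (-11/6 - 8/3)) = 2*(-155 - 9/2) = 2*(-319/2) = -319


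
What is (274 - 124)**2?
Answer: 22500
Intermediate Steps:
(274 - 124)**2 = 150**2 = 22500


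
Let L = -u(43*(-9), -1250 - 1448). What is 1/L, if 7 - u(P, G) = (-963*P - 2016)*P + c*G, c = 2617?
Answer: -1/150508028 ≈ -6.6442e-9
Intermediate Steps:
u(P, G) = 7 - 2617*G - P*(-2016 - 963*P) (u(P, G) = 7 - ((-963*P - 2016)*P + 2617*G) = 7 - ((-2016 - 963*P)*P + 2617*G) = 7 - (P*(-2016 - 963*P) + 2617*G) = 7 - (2617*G + P*(-2016 - 963*P)) = 7 + (-2617*G - P*(-2016 - 963*P)) = 7 - 2617*G - P*(-2016 - 963*P))
L = -150508028 (L = -(7 - 2617*(-1250 - 1448) + 963*(43*(-9))**2 + 2016*(43*(-9))) = -(7 - 2617*(-2698) + 963*(-387)**2 + 2016*(-387)) = -(7 + 7060666 + 963*149769 - 780192) = -(7 + 7060666 + 144227547 - 780192) = -1*150508028 = -150508028)
1/L = 1/(-150508028) = -1/150508028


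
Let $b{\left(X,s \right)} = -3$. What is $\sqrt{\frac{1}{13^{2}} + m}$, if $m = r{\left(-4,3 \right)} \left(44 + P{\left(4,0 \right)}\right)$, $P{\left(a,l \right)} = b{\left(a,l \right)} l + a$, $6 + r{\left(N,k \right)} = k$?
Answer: $\frac{i \sqrt{24335}}{13} \approx 12.0 i$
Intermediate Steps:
$r{\left(N,k \right)} = -6 + k$
$P{\left(a,l \right)} = a - 3 l$ ($P{\left(a,l \right)} = - 3 l + a = a - 3 l$)
$m = -144$ ($m = \left(-6 + 3\right) \left(44 + \left(4 - 0\right)\right) = - 3 \left(44 + \left(4 + 0\right)\right) = - 3 \left(44 + 4\right) = \left(-3\right) 48 = -144$)
$\sqrt{\frac{1}{13^{2}} + m} = \sqrt{\frac{1}{13^{2}} - 144} = \sqrt{\frac{1}{169} - 144} = \sqrt{- \frac{24335}{169}} = \frac{i \sqrt{24335}}{13}$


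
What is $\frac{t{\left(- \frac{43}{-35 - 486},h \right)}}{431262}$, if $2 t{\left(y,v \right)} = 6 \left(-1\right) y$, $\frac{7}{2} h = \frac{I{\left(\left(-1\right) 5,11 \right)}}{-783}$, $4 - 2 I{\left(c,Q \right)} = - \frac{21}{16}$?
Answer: $- \frac{43}{74895834} \approx -5.7413 \cdot 10^{-7}$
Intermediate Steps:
$I{\left(c,Q \right)} = \frac{85}{32}$ ($I{\left(c,Q \right)} = 2 - \frac{\left(-21\right) \frac{1}{16}}{2} = 2 - - \frac{21}{32} = 2 + \frac{21}{32} = \frac{85}{32}$)
$h = - \frac{85}{87696}$ ($h = \frac{2 \frac{85}{32 \left(-783\right)}}{7} = \frac{2 \cdot \frac{85}{32} \left(- \frac{1}{783}\right)}{7} = \frac{2}{7} \left(- \frac{85}{25056}\right) = - \frac{85}{87696} \approx -0.00096926$)
$t{\left(y,v \right)} = - 3 y$ ($t{\left(y,v \right)} = \frac{6 \left(-1\right) y}{2} = \frac{\left(-6\right) y}{2} = - 3 y$)
$\frac{t{\left(- \frac{43}{-35 - 486},h \right)}}{431262} = \frac{\left(-3\right) \left(- \frac{43}{-35 - 486}\right)}{431262} = - 3 \left(- \frac{43}{-521}\right) \frac{1}{431262} = - 3 \left(\left(-43\right) \left(- \frac{1}{521}\right)\right) \frac{1}{431262} = \left(-3\right) \frac{43}{521} \cdot \frac{1}{431262} = \left(- \frac{129}{521}\right) \frac{1}{431262} = - \frac{43}{74895834}$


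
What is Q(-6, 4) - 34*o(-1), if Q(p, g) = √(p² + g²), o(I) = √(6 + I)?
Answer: -34*√5 + 2*√13 ≈ -68.815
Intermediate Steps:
Q(p, g) = √(g² + p²)
Q(-6, 4) - 34*o(-1) = √(4² + (-6)²) - 34*√(6 - 1) = √(16 + 36) - 34*√5 = √52 - 34*√5 = 2*√13 - 34*√5 = -34*√5 + 2*√13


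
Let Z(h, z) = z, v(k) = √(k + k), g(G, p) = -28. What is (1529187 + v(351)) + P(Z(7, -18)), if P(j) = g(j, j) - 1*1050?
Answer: 1528109 + 3*√78 ≈ 1.5281e+6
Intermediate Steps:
v(k) = √2*√k (v(k) = √(2*k) = √2*√k)
P(j) = -1078 (P(j) = -28 - 1*1050 = -28 - 1050 = -1078)
(1529187 + v(351)) + P(Z(7, -18)) = (1529187 + √2*√351) - 1078 = (1529187 + √2*(3*√39)) - 1078 = (1529187 + 3*√78) - 1078 = 1528109 + 3*√78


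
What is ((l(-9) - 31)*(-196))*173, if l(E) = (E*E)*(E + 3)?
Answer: 17530436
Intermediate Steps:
l(E) = E²*(3 + E)
((l(-9) - 31)*(-196))*173 = (((-9)²*(3 - 9) - 31)*(-196))*173 = ((81*(-6) - 31)*(-196))*173 = ((-486 - 31)*(-196))*173 = -517*(-196)*173 = 101332*173 = 17530436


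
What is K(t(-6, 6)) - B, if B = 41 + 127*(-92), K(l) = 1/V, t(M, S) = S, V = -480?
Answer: 5588639/480 ≈ 11643.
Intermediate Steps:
K(l) = -1/480 (K(l) = 1/(-480) = -1/480)
B = -11643 (B = 41 - 11684 = -11643)
K(t(-6, 6)) - B = -1/480 - 1*(-11643) = -1/480 + 11643 = 5588639/480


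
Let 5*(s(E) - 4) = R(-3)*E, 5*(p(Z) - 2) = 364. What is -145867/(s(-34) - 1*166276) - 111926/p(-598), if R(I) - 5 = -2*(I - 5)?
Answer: -232690400665/155597838 ≈ -1495.5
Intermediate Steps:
R(I) = 15 - 2*I (R(I) = 5 - 2*(I - 5) = 5 - 2*(-5 + I) = 5 + (10 - 2*I) = 15 - 2*I)
p(Z) = 374/5 (p(Z) = 2 + (⅕)*364 = 2 + 364/5 = 374/5)
s(E) = 4 + 21*E/5 (s(E) = 4 + ((15 - 2*(-3))*E)/5 = 4 + ((15 + 6)*E)/5 = 4 + (21*E)/5 = 4 + 21*E/5)
-145867/(s(-34) - 1*166276) - 111926/p(-598) = -145867/((4 + (21/5)*(-34)) - 1*166276) - 111926/374/5 = -145867/((4 - 714/5) - 166276) - 111926*5/374 = -145867/(-694/5 - 166276) - 279815/187 = -145867/(-832074/5) - 279815/187 = -145867*(-5/832074) - 279815/187 = 729335/832074 - 279815/187 = -232690400665/155597838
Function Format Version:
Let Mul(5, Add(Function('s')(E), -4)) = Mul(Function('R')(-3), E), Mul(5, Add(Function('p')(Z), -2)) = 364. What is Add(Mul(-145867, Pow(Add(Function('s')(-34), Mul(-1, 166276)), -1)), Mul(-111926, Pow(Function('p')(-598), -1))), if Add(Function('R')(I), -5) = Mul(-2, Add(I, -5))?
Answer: Rational(-232690400665, 155597838) ≈ -1495.5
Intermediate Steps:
Function('R')(I) = Add(15, Mul(-2, I)) (Function('R')(I) = Add(5, Mul(-2, Add(I, -5))) = Add(5, Mul(-2, Add(-5, I))) = Add(5, Add(10, Mul(-2, I))) = Add(15, Mul(-2, I)))
Function('p')(Z) = Rational(374, 5) (Function('p')(Z) = Add(2, Mul(Rational(1, 5), 364)) = Add(2, Rational(364, 5)) = Rational(374, 5))
Function('s')(E) = Add(4, Mul(Rational(21, 5), E)) (Function('s')(E) = Add(4, Mul(Rational(1, 5), Mul(Add(15, Mul(-2, -3)), E))) = Add(4, Mul(Rational(1, 5), Mul(Add(15, 6), E))) = Add(4, Mul(Rational(1, 5), Mul(21, E))) = Add(4, Mul(Rational(21, 5), E)))
Add(Mul(-145867, Pow(Add(Function('s')(-34), Mul(-1, 166276)), -1)), Mul(-111926, Pow(Function('p')(-598), -1))) = Add(Mul(-145867, Pow(Add(Add(4, Mul(Rational(21, 5), -34)), Mul(-1, 166276)), -1)), Mul(-111926, Pow(Rational(374, 5), -1))) = Add(Mul(-145867, Pow(Add(Add(4, Rational(-714, 5)), -166276), -1)), Mul(-111926, Rational(5, 374))) = Add(Mul(-145867, Pow(Add(Rational(-694, 5), -166276), -1)), Rational(-279815, 187)) = Add(Mul(-145867, Pow(Rational(-832074, 5), -1)), Rational(-279815, 187)) = Add(Mul(-145867, Rational(-5, 832074)), Rational(-279815, 187)) = Add(Rational(729335, 832074), Rational(-279815, 187)) = Rational(-232690400665, 155597838)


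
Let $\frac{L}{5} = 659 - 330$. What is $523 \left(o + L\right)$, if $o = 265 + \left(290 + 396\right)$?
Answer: $1357708$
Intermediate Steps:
$L = 1645$ ($L = 5 \left(659 - 330\right) = 5 \cdot 329 = 1645$)
$o = 951$ ($o = 265 + 686 = 951$)
$523 \left(o + L\right) = 523 \left(951 + 1645\right) = 523 \cdot 2596 = 1357708$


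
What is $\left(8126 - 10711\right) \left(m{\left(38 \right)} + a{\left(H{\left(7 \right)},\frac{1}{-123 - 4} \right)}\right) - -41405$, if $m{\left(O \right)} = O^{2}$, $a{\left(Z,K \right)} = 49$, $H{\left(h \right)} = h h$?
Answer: $-3818000$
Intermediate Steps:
$H{\left(h \right)} = h^{2}$
$\left(8126 - 10711\right) \left(m{\left(38 \right)} + a{\left(H{\left(7 \right)},\frac{1}{-123 - 4} \right)}\right) - -41405 = \left(8126 - 10711\right) \left(38^{2} + 49\right) - -41405 = - 2585 \left(1444 + 49\right) + 41405 = \left(-2585\right) 1493 + 41405 = -3859405 + 41405 = -3818000$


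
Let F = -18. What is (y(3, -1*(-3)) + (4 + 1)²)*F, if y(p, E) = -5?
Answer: -360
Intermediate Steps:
(y(3, -1*(-3)) + (4 + 1)²)*F = (-5 + (4 + 1)²)*(-18) = (-5 + 5²)*(-18) = (-5 + 25)*(-18) = 20*(-18) = -360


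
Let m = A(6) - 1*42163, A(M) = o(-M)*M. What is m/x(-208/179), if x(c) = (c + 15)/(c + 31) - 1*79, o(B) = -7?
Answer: 225416905/419462 ≈ 537.40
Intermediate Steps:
A(M) = -7*M
m = -42205 (m = -7*6 - 1*42163 = -42 - 42163 = -42205)
x(c) = -79 + (15 + c)/(31 + c) (x(c) = (15 + c)/(31 + c) - 79 = -79 + (15 + c)/(31 + c))
m/x(-208/179) = -42205*(31 - 208/179)/(2*(-1217 - (-8112)/179)) = -42205*(31 - 208*1/179)/(2*(-1217 - (-8112)/179)) = -42205*(31 - 208/179)/(2*(-1217 - 39*(-208/179))) = -42205*5341/(358*(-1217 + 8112/179)) = -42205/(2*(179/5341)*(-209731/179)) = -42205/(-419462/5341) = -42205*(-5341/419462) = 225416905/419462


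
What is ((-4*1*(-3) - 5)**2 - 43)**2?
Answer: 36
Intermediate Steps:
((-4*1*(-3) - 5)**2 - 43)**2 = ((-4*(-3) - 5)**2 - 43)**2 = ((12 - 5)**2 - 43)**2 = (7**2 - 43)**2 = (49 - 43)**2 = 6**2 = 36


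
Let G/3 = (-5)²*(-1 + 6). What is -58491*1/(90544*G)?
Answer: -19497/11318000 ≈ -0.0017227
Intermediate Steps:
G = 375 (G = 3*((-5)²*(-1 + 6)) = 3*(25*5) = 3*125 = 375)
-58491*1/(90544*G) = -58491/(375*90544) = -58491/33954000 = -58491*1/33954000 = -19497/11318000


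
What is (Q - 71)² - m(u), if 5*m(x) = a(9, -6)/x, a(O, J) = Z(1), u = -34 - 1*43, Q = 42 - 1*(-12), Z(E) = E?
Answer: 111266/385 ≈ 289.00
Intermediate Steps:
Q = 54 (Q = 42 + 12 = 54)
u = -77 (u = -34 - 43 = -77)
a(O, J) = 1
m(x) = 1/(5*x) (m(x) = (1/x)/5 = 1/(5*x))
(Q - 71)² - m(u) = (54 - 71)² - 1/(5*(-77)) = (-17)² - (-1)/(5*77) = 289 - 1*(-1/385) = 289 + 1/385 = 111266/385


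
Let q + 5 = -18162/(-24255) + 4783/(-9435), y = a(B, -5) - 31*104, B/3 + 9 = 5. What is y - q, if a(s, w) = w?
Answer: -16396769089/5085465 ≈ -3224.2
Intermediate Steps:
B = -12 (B = -27 + 3*5 = -27 + 15 = -12)
y = -3229 (y = -5 - 31*104 = -5 - 3224 = -3229)
q = -24197396/5085465 (q = -5 + (-18162/(-24255) + 4783/(-9435)) = -5 + (-18162*(-1/24255) + 4783*(-1/9435)) = -5 + (2018/2695 - 4783/9435) = -5 + 1229929/5085465 = -24197396/5085465 ≈ -4.7581)
y - q = -3229 - 1*(-24197396/5085465) = -3229 + 24197396/5085465 = -16396769089/5085465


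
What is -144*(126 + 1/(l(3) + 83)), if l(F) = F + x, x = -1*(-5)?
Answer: -1651248/91 ≈ -18146.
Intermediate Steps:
x = 5
l(F) = 5 + F (l(F) = F + 5 = 5 + F)
-144*(126 + 1/(l(3) + 83)) = -144*(126 + 1/((5 + 3) + 83)) = -144*(126 + 1/(8 + 83)) = -144*(126 + 1/91) = -144*11467/91 = -1651248/91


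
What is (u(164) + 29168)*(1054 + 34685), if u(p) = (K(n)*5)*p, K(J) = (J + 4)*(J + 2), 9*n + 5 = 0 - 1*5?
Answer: 10059210128/9 ≈ 1.1177e+9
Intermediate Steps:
n = -10/9 (n = -5/9 + (0 - 1*5)/9 = -5/9 + (0 - 5)/9 = -5/9 + (⅑)*(-5) = -5/9 - 5/9 = -10/9 ≈ -1.1111)
K(J) = (2 + J)*(4 + J) (K(J) = (4 + J)*(2 + J) = (2 + J)*(4 + J))
u(p) = 1040*p/81 (u(p) = ((8 + (-10/9)² + 6*(-10/9))*5)*p = ((8 + 100/81 - 20/3)*5)*p = ((208/81)*5)*p = 1040*p/81)
(u(164) + 29168)*(1054 + 34685) = ((1040/81)*164 + 29168)*(1054 + 34685) = (170560/81 + 29168)*35739 = (2533168/81)*35739 = 10059210128/9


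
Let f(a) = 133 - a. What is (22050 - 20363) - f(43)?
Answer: 1597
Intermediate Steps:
(22050 - 20363) - f(43) = (22050 - 20363) - (133 - 1*43) = 1687 - (133 - 43) = 1687 - 1*90 = 1687 - 90 = 1597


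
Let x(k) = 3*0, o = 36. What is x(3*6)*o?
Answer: 0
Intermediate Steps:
x(k) = 0
x(3*6)*o = 0*36 = 0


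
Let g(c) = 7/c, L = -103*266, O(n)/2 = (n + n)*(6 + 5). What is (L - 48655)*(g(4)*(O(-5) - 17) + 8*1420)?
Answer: -3329676393/4 ≈ -8.3242e+8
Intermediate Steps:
O(n) = 44*n (O(n) = 2*((n + n)*(6 + 5)) = 2*((2*n)*11) = 2*(22*n) = 44*n)
L = -27398
(L - 48655)*(g(4)*(O(-5) - 17) + 8*1420) = (-27398 - 48655)*((7/4)*(44*(-5) - 17) + 8*1420) = -76053*((7*(¼))*(-220 - 17) + 11360) = -76053*((7/4)*(-237) + 11360) = -76053*(-1659/4 + 11360) = -76053*43781/4 = -3329676393/4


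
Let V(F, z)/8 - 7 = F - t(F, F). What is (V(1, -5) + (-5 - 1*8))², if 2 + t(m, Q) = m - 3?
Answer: 6889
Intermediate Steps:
t(m, Q) = -5 + m (t(m, Q) = -2 + (m - 3) = -2 + (-3 + m) = -5 + m)
V(F, z) = 96 (V(F, z) = 56 + 8*(F - (-5 + F)) = 56 + 8*(F + (5 - F)) = 56 + 8*5 = 56 + 40 = 96)
(V(1, -5) + (-5 - 1*8))² = (96 + (-5 - 1*8))² = (96 + (-5 - 8))² = (96 - 13)² = 83² = 6889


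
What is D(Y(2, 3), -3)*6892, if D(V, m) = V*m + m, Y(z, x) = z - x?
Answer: 0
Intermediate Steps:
D(V, m) = m + V*m
D(Y(2, 3), -3)*6892 = -3*(1 + (2 - 1*3))*6892 = -3*(1 + (2 - 3))*6892 = -3*(1 - 1)*6892 = -3*0*6892 = 0*6892 = 0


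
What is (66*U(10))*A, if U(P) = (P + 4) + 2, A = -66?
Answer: -69696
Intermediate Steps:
U(P) = 6 + P (U(P) = (4 + P) + 2 = 6 + P)
(66*U(10))*A = (66*(6 + 10))*(-66) = (66*16)*(-66) = 1056*(-66) = -69696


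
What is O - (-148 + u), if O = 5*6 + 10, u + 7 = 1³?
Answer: 194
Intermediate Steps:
u = -6 (u = -7 + 1³ = -7 + 1 = -6)
O = 40 (O = 30 + 10 = 40)
O - (-148 + u) = 40 - (-148 - 6) = 40 - 1*(-154) = 40 + 154 = 194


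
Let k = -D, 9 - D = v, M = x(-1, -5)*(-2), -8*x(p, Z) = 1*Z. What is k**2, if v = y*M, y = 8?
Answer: 361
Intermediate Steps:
x(p, Z) = -Z/8
M = -5/4 (M = -1/8*(-5)*(-2) = (5/8)*(-2) = -5/4 ≈ -1.2500)
v = -10 (v = 8*(-5/4) = -10)
D = 19 (D = 9 - 1*(-10) = 9 + 10 = 19)
k = -19 (k = -1*19 = -19)
k**2 = (-19)**2 = 361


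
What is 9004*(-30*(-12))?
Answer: 3241440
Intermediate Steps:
9004*(-30*(-12)) = 9004*(-6*(-60)) = 9004*360 = 3241440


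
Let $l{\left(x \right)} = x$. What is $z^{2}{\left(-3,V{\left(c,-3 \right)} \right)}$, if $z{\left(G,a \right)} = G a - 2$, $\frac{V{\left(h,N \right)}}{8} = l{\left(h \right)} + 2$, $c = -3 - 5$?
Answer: $20164$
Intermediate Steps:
$c = -8$ ($c = -3 - 5 = -8$)
$V{\left(h,N \right)} = 16 + 8 h$ ($V{\left(h,N \right)} = 8 \left(h + 2\right) = 8 \left(2 + h\right) = 16 + 8 h$)
$z{\left(G,a \right)} = -2 + G a$
$z^{2}{\left(-3,V{\left(c,-3 \right)} \right)} = \left(-2 - 3 \left(16 + 8 \left(-8\right)\right)\right)^{2} = \left(-2 - 3 \left(16 - 64\right)\right)^{2} = \left(-2 - -144\right)^{2} = \left(-2 + 144\right)^{2} = 142^{2} = 20164$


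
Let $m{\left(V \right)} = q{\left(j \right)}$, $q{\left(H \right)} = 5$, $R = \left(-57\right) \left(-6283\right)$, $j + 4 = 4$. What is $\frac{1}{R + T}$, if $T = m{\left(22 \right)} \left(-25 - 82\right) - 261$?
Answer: $\frac{1}{357335} \approx 2.7985 \cdot 10^{-6}$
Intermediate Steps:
$j = 0$ ($j = -4 + 4 = 0$)
$R = 358131$
$m{\left(V \right)} = 5$
$T = -796$ ($T = 5 \left(-25 - 82\right) - 261 = 5 \left(-107\right) - 261 = -535 - 261 = -796$)
$\frac{1}{R + T} = \frac{1}{358131 - 796} = \frac{1}{357335}$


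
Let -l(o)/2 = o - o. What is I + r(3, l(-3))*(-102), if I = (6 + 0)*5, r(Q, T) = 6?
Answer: -582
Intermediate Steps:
l(o) = 0 (l(o) = -2*(o - o) = -2*0 = 0)
I = 30 (I = 6*5 = 30)
I + r(3, l(-3))*(-102) = 30 + 6*(-102) = 30 - 612 = -582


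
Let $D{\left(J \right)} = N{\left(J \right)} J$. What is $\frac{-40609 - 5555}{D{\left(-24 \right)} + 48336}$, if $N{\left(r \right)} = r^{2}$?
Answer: $- \frac{3847}{2876} \approx -1.3376$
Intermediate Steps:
$D{\left(J \right)} = J^{3}$ ($D{\left(J \right)} = J^{2} J = J^{3}$)
$\frac{-40609 - 5555}{D{\left(-24 \right)} + 48336} = \frac{-40609 - 5555}{\left(-24\right)^{3} + 48336} = - \frac{46164}{-13824 + 48336} = - \frac{46164}{34512} = \left(-46164\right) \frac{1}{34512} = - \frac{3847}{2876}$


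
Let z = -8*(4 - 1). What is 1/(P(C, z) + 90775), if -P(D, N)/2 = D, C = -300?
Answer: 1/91375 ≈ 1.0944e-5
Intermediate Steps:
z = -24 (z = -8*3 = -24)
P(D, N) = -2*D
1/(P(C, z) + 90775) = 1/(-2*(-300) + 90775) = 1/(600 + 90775) = 1/91375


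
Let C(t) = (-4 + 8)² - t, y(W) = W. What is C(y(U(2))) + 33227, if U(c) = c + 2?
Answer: 33239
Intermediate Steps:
U(c) = 2 + c
C(t) = 16 - t (C(t) = 4² - t = 16 - t)
C(y(U(2))) + 33227 = (16 - (2 + 2)) + 33227 = (16 - 1*4) + 33227 = (16 - 4) + 33227 = 12 + 33227 = 33239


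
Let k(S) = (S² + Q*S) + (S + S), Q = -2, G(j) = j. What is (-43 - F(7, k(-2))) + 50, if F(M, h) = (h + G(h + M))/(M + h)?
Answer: 62/11 ≈ 5.6364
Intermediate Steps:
k(S) = S² (k(S) = (S² - 2*S) + (S + S) = (S² - 2*S) + 2*S = S²)
F(M, h) = (M + 2*h)/(M + h) (F(M, h) = (h + (h + M))/(M + h) = (h + (M + h))/(M + h) = (M + 2*h)/(M + h))
(-43 - F(7, k(-2))) + 50 = (-43 - (7 + 2*(-2)²)/(7 + (-2)²)) + 50 = (-43 - (7 + 2*4)/(7 + 4)) + 50 = (-43 - (7 + 8)/11) + 50 = (-43 - 15/11) + 50 = -488/11 + 50 = 62/11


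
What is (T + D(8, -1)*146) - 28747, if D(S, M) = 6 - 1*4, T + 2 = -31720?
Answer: -60177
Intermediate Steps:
T = -31722 (T = -2 - 31720 = -31722)
D(S, M) = 2 (D(S, M) = 6 - 4 = 2)
(T + D(8, -1)*146) - 28747 = (-31722 + 2*146) - 28747 = (-31722 + 292) - 28747 = -31430 - 28747 = -60177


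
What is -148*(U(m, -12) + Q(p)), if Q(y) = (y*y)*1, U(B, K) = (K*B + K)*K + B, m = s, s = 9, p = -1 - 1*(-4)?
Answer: -215784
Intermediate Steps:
p = 3 (p = -1 + 4 = 3)
m = 9
U(B, K) = B + K*(K + B*K) (U(B, K) = (B*K + K)*K + B = (K + B*K)*K + B = K*(K + B*K) + B = B + K*(K + B*K))
Q(y) = y**2 (Q(y) = y**2*1 = y**2)
-148*(U(m, -12) + Q(p)) = -148*((9 + (-12)**2 + 9*(-12)**2) + 3**2) = -148*((9 + 144 + 9*144) + 9) = -148*((9 + 144 + 1296) + 9) = -148*(1449 + 9) = -148*1458 = -215784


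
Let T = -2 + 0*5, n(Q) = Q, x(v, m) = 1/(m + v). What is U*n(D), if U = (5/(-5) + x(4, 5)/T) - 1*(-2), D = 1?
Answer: 17/18 ≈ 0.94444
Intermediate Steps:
T = -2 (T = -2 + 0 = -2)
U = 17/18 (U = (5/(-5) + 1/((5 + 4)*(-2))) - 1*(-2) = (5*(-1/5) - 1/2/9) + 2 = (-1 + (1/9)*(-1/2)) + 2 = (-1 - 1/18) + 2 = -19/18 + 2 = 17/18 ≈ 0.94444)
U*n(D) = (17/18)*1 = 17/18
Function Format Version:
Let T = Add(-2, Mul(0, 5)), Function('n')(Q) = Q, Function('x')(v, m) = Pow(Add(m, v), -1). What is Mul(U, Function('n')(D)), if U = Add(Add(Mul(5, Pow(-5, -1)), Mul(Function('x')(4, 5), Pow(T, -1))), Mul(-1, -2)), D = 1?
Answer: Rational(17, 18) ≈ 0.94444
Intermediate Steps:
T = -2 (T = Add(-2, 0) = -2)
U = Rational(17, 18) (U = Add(Add(Mul(5, Pow(-5, -1)), Mul(Pow(Add(5, 4), -1), Pow(-2, -1))), Mul(-1, -2)) = Add(Add(Mul(5, Rational(-1, 5)), Mul(Pow(9, -1), Rational(-1, 2))), 2) = Add(Add(-1, Mul(Rational(1, 9), Rational(-1, 2))), 2) = Add(Add(-1, Rational(-1, 18)), 2) = Add(Rational(-19, 18), 2) = Rational(17, 18) ≈ 0.94444)
Mul(U, Function('n')(D)) = Mul(Rational(17, 18), 1) = Rational(17, 18)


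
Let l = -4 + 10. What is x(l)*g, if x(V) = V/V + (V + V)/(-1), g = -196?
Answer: 2156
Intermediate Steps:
l = 6
x(V) = 1 - 2*V (x(V) = 1 + (2*V)*(-1) = 1 - 2*V)
x(l)*g = (1 - 2*6)*(-196) = (1 - 12)*(-196) = -11*(-196) = 2156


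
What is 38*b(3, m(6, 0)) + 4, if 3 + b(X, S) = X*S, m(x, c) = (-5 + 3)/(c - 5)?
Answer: -322/5 ≈ -64.400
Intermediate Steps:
m(x, c) = -2/(-5 + c)
b(X, S) = -3 + S*X (b(X, S) = -3 + X*S = -3 + S*X)
38*b(3, m(6, 0)) + 4 = 38*(-3 - 2/(-5 + 0)*3) + 4 = 38*(-3 - 2/(-5)*3) + 4 = 38*(-3 - 2*(-1/5)*3) + 4 = 38*(-3 + (2/5)*3) + 4 = 38*(-3 + 6/5) + 4 = 38*(-9/5) + 4 = -342/5 + 4 = -322/5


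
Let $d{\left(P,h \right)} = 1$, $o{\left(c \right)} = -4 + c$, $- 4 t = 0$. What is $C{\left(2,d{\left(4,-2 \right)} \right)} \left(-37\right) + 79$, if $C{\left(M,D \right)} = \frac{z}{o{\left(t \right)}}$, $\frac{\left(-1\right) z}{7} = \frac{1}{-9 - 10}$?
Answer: $\frac{6263}{76} \approx 82.408$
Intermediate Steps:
$t = 0$ ($t = \left(- \frac{1}{4}\right) 0 = 0$)
$z = \frac{7}{19}$ ($z = - \frac{7}{-9 - 10} = - \frac{7}{-19} = \left(-7\right) \left(- \frac{1}{19}\right) = \frac{7}{19} \approx 0.36842$)
$C{\left(M,D \right)} = - \frac{7}{76}$ ($C{\left(M,D \right)} = \frac{7}{19 \left(-4 + 0\right)} = \frac{7}{19 \left(-4\right)} = \frac{7}{19} \left(- \frac{1}{4}\right) = - \frac{7}{76}$)
$C{\left(2,d{\left(4,-2 \right)} \right)} \left(-37\right) + 79 = \left(- \frac{7}{76}\right) \left(-37\right) + 79 = \frac{259}{76} + 79 = \frac{6263}{76}$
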